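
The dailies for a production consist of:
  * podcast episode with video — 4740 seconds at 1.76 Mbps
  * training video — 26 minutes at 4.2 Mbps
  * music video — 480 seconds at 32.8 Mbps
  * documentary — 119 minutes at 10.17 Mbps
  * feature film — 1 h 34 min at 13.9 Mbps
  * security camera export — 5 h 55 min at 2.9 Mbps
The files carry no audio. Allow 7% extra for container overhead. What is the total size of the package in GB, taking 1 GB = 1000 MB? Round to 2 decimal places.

podcast episode with video: 1.760 Mbps × 4740 s × 1.07 = 8926.4 Mb
training video: 4.200 Mbps × 1560 s × 1.07 = 7010.6 Mb
music video: 32.800 Mbps × 480 s × 1.07 = 16846.1 Mb
documentary: 10.170 Mbps × 7140 s × 1.07 = 77696.8 Mb
feature film: 13.900 Mbps × 5640 s × 1.07 = 83883.7 Mb
security camera export: 2.900 Mbps × 21300 s × 1.07 = 66093.9 Mb
Total: 260457.5 Mb = 32557.2 MB.
= 32.56 GB.

32.56 GB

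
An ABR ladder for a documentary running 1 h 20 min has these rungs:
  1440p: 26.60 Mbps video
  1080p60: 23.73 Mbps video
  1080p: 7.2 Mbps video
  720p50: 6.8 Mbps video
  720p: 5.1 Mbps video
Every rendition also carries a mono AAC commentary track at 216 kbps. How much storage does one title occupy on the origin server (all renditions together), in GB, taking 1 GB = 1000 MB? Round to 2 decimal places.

42.31 GB

1 h 20 min = 80 min = 4800 s
Audio: 216 kbps = 0.216 Mbps.
Sum of rendition bitrates: (26.60+0.216) + (23.73+0.216) + (7.2+0.216) + (6.8+0.216) + (5.1+0.216) = 70.510 Mbps.
× 4800 s = 338,448 Mb = 42,306 MB = 42.31 GB.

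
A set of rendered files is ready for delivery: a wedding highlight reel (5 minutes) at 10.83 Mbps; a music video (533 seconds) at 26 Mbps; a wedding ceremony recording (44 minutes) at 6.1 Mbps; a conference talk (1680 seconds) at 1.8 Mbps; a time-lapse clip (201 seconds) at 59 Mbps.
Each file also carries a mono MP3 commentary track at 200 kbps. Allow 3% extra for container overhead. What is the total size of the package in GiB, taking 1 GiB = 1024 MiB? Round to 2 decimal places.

Audio: 200 kbps = 0.200 Mbps.
wedding highlight reel: 11.030 Mbps × 300 s × 1.03 = 3408.3 Mb
music video: 26.200 Mbps × 533 s × 1.03 = 14383.5 Mb
wedding ceremony recording: 6.300 Mbps × 2640 s × 1.03 = 17131.0 Mb
conference talk: 2.000 Mbps × 1680 s × 1.03 = 3460.8 Mb
time-lapse clip: 59.200 Mbps × 201 s × 1.03 = 12256.2 Mb
Total: 50639.7 Mb = 6330.0 MB.
= 5.895 GiB.

5.90 GiB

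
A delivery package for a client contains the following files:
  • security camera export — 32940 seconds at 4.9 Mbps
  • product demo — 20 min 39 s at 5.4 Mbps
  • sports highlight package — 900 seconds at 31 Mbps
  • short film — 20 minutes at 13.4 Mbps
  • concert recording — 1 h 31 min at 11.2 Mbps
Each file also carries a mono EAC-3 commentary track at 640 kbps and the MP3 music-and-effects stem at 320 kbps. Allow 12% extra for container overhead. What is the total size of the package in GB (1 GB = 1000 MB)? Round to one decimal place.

Audio total: 640 + 320 = 960 kbps = 0.960 Mbps.
security camera export: 5.860 Mbps × 32940 s × 1.12 = 216191.8 Mb
product demo: 6.360 Mbps × 1239 s × 1.12 = 8825.6 Mb
sports highlight package: 31.960 Mbps × 900 s × 1.12 = 32215.7 Mb
short film: 14.360 Mbps × 1200 s × 1.12 = 19299.8 Mb
concert recording: 12.160 Mbps × 5460 s × 1.12 = 74360.8 Mb
Total: 350893.8 Mb = 43861.7 MB.
= 43.86 GB.

43.9 GB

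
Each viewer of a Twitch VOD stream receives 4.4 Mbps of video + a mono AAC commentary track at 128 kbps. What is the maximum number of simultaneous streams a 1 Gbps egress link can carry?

Audio: 128 kbps = 0.128 Mbps.
Per-viewer media rate: 4.528 Mbps.
1 Gbps = 1,000 Mbps; 1,000 / 4.528 = 220.85 → 220 viewers.

220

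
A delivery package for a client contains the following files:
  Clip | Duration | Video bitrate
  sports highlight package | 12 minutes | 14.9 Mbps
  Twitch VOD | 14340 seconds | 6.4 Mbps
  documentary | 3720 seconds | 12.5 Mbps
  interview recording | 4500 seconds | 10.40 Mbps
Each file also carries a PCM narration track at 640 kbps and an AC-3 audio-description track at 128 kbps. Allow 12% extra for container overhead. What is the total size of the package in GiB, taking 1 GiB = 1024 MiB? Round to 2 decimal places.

Audio total: 640 + 128 = 768 kbps = 0.768 Mbps.
sports highlight package: 15.668 Mbps × 720 s × 1.12 = 12634.7 Mb
Twitch VOD: 7.168 Mbps × 14340 s × 1.12 = 115123.8 Mb
documentary: 13.268 Mbps × 3720 s × 1.12 = 55279.8 Mb
interview recording: 11.168 Mbps × 4500 s × 1.12 = 56286.7 Mb
Total: 239325.0 Mb = 29915.6 MB.
= 27.86 GiB.

27.86 GiB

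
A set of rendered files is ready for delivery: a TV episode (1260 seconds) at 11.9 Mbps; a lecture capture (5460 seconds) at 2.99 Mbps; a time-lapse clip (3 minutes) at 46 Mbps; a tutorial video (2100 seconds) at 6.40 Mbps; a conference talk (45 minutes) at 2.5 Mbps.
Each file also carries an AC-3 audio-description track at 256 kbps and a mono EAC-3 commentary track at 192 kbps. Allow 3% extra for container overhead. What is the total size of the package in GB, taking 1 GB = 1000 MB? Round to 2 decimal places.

8.37 GB

Audio total: 256 + 192 = 448 kbps = 0.448 Mbps.
TV episode: 12.348 Mbps × 1260 s × 1.03 = 16025.2 Mb
lecture capture: 3.438 Mbps × 5460 s × 1.03 = 19334.6 Mb
time-lapse clip: 46.448 Mbps × 180 s × 1.03 = 8611.5 Mb
tutorial video: 6.848 Mbps × 2100 s × 1.03 = 14812.2 Mb
conference talk: 2.948 Mbps × 2700 s × 1.03 = 8198.4 Mb
Total: 66981.9 Mb = 8372.7 MB.
= 8.373 GB.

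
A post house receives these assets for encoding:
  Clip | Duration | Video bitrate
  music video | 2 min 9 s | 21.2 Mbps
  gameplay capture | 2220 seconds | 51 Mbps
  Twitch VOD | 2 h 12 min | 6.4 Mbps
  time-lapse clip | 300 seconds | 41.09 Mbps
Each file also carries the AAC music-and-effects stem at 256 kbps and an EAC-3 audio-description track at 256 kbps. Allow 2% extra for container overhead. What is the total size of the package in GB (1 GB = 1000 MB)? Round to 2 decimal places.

Audio total: 256 + 256 = 512 kbps = 0.512 Mbps.
music video: 21.712 Mbps × 129 s × 1.02 = 2856.9 Mb
gameplay capture: 51.512 Mbps × 2220 s × 1.02 = 116643.8 Mb
Twitch VOD: 6.912 Mbps × 7920 s × 1.02 = 55837.9 Mb
time-lapse clip: 41.602 Mbps × 300 s × 1.02 = 12730.2 Mb
Total: 188068.8 Mb = 23508.6 MB.
= 23.51 GB.

23.51 GB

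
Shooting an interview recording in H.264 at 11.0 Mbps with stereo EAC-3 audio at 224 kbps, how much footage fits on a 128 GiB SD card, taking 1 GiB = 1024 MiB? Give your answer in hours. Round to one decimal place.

27.2 hours

Audio: 224 kbps = 0.224 Mbps.
Total bitrate: 11.0 + 0.224 = 11.224 Mbps.
Capacity: 128 GiB = 1,099,512 Mb.
Recording time: 1,099,512 / 11.224 = 97,961 s ≈ 27.2 hours.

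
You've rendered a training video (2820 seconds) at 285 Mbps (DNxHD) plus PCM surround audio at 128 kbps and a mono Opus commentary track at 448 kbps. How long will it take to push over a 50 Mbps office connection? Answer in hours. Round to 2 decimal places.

4.47 hours

Audio total: 128 + 448 = 576 kbps = 0.576 Mbps.
Total bitrate: 285.576 Mbps.
File: 285.576 Mbps × 2820 s = 805324.3 Mb.
At 50 Mbps: 805324.3 / 50 = 16106.5 s ≈ 4.47 hours.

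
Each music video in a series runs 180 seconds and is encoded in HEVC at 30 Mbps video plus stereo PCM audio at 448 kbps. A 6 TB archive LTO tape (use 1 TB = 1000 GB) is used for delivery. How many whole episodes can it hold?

8758

Audio: 448 kbps = 0.448 Mbps.
Total bitrate: 30.448 Mbps.
Per item: 30.448 Mbps × 180 s = 5,481 Mb = 685.1 MB.
Capacity: 6 TB = 48,000,000 Mb; 8758.10 items → 8758 complete.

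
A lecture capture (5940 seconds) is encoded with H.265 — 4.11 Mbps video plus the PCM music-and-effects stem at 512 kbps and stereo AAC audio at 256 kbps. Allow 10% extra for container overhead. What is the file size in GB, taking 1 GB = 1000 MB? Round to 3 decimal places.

Audio total: 512 + 256 = 768 kbps = 0.768 Mbps.
Total bitrate: 4.11 + 0.768 = 4.878 Mbps.
Stream data: 4.878 Mbps × 5940 s = 28975.3 Mb.
With 10% container overhead: ×1.10.
31,873 Mb ÷ 8 = 3,984 MB → 3.984 GB.

3.984 GB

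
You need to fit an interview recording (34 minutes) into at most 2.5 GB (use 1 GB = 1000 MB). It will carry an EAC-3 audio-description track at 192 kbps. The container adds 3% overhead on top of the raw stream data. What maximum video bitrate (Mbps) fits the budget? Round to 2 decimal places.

Budget: 2.5 GB = 20000.0 Mb.
Stream payload after overhead: 20000.0 / 1.03 = 19417.5 Mb.
34 min = 2040 s
Total bitrate budget: 19417.5 Mb / 2040 s = 9.518 Mbps.
Audio: 192 kbps = 0.192 Mbps.
Video: 9.518 − 0.192 = 9.326 Mbps.

9.33 Mbps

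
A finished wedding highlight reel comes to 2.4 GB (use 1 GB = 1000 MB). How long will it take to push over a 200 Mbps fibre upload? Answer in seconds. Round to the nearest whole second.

File: 2.4 GB = 19200.0 Mb.
At 200 Mbps: 19200.0 / 200 = 96.0 s ≈ 96 seconds.

96 seconds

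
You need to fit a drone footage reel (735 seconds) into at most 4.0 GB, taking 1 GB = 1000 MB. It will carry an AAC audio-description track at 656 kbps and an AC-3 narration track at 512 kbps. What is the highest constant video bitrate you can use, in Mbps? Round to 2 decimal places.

Budget: 4.0 GB = 32000.0 Mb.
Total bitrate budget: 32000.0 Mb / 735 s = 43.537 Mbps.
Audio total: 656 + 512 = 1168 kbps = 1.168 Mbps.
Video: 43.537 − 1.168 = 42.369 Mbps.

42.37 Mbps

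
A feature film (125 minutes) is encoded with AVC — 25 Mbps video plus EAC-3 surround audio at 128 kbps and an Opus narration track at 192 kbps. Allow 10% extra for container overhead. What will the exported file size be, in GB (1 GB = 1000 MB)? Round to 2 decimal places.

26.11 GB

125 min = 7500 s
Audio total: 128 + 192 = 320 kbps = 0.320 Mbps.
Total bitrate: 25 + 0.320 = 25.320 Mbps.
Stream data: 25.320 Mbps × 7500 s = 189900.0 Mb.
With 10% container overhead: ×1.10.
208,890 Mb ÷ 8 = 26,111 MB → 26.11 GB.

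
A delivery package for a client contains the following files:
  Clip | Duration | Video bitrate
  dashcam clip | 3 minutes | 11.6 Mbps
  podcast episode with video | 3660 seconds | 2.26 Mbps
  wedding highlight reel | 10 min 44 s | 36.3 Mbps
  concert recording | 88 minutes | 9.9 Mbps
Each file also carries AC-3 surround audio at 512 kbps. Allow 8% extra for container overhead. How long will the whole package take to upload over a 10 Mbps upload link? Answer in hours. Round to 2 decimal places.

Audio: 512 kbps = 0.512 Mbps.
dashcam clip: 12.112 Mbps × 180 s × 1.08 = 2354.6 Mb
podcast episode with video: 2.772 Mbps × 3660 s × 1.08 = 10957.2 Mb
wedding highlight reel: 36.812 Mbps × 644 s × 1.08 = 25603.5 Mb
concert recording: 10.412 Mbps × 5280 s × 1.08 = 59373.4 Mb
Total: 98288.6 Mb = 12286.1 MB.
At 10 Mbps: 98288.6 / 10 = 9829 s ≈ 2.73 hours.

2.73 hours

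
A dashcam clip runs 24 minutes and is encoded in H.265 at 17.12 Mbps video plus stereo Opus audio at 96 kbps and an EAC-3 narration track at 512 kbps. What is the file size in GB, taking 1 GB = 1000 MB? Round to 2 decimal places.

3.19 GB

24 min = 1440 s
Audio total: 96 + 512 = 608 kbps = 0.608 Mbps.
Total bitrate: 17.12 + 0.608 = 17.728 Mbps.
Stream data: 17.728 Mbps × 1440 s = 25528.3 Mb.
25,528 Mb ÷ 8 = 3,191 MB → 3.191 GB.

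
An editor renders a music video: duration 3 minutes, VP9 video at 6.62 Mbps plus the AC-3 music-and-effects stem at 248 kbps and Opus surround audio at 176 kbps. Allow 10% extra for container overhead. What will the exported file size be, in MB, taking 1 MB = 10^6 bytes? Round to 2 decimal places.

174.34 MB

3 min = 180 s
Audio total: 248 + 176 = 424 kbps = 0.424 Mbps.
Total bitrate: 6.62 + 0.424 = 7.044 Mbps.
Stream data: 7.044 Mbps × 180 s = 1267.9 Mb.
With 10% container overhead: ×1.10.
1,395 Mb ÷ 8 = 174.3 MB → 174.3 MB.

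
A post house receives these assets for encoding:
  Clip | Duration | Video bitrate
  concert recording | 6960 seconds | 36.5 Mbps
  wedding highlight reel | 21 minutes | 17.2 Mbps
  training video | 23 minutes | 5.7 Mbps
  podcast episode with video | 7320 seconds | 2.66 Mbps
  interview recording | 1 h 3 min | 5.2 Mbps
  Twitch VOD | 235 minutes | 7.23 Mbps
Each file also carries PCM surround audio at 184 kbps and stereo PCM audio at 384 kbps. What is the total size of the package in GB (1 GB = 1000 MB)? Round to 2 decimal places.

Audio total: 184 + 384 = 568 kbps = 0.568 Mbps.
concert recording: 37.068 Mbps × 6960 s = 257993.3 Mb
wedding highlight reel: 17.768 Mbps × 1260 s = 22387.7 Mb
training video: 6.268 Mbps × 1380 s = 8649.8 Mb
podcast episode with video: 3.228 Mbps × 7320 s = 23629.0 Mb
interview recording: 5.768 Mbps × 3780 s = 21803.0 Mb
Twitch VOD: 7.798 Mbps × 14100 s = 109951.8 Mb
Total: 444414.6 Mb = 55551.8 MB.
= 55.55 GB.

55.55 GB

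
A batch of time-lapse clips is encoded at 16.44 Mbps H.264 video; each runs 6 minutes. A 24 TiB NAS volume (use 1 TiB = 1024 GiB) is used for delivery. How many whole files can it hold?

35669

6 min = 360 s
Per item: 16.440 Mbps × 360 s = 5,918 Mb = 739.8 MB.
Capacity: 24 TiB = 211,106,233 Mb; 35669.48 items → 35669 complete.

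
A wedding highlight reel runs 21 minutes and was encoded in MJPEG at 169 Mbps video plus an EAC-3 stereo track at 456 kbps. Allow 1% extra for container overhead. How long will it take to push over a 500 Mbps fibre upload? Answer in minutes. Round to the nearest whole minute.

21 min = 1260 s
Audio: 456 kbps = 0.456 Mbps.
Total bitrate: 169.456 Mbps.
File: 169.456 Mbps × 1260 s = 213514.6 Mb.
With 1% container overhead: ×1.01. → 215649.7 Mb.
At 500 Mbps: 215649.7 / 500 = 431.3 s ≈ 7.19 minutes.

7 minutes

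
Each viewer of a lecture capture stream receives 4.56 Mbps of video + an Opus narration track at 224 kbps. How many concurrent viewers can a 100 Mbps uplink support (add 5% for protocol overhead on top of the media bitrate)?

Audio: 224 kbps = 0.224 Mbps.
Per-viewer media rate: 4.784 Mbps.
On the wire with 5% overhead: 5.023 Mbps.
100 Mbps = 100.0 Mbps; 100.0 / 5.023 = 19.91 → 19 viewers.

19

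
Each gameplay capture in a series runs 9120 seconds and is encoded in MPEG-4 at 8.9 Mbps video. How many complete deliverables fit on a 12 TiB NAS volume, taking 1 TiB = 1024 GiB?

Per item: 8.900 Mbps × 9120 s = 81,168 Mb = 10,146 MB.
Capacity: 12 TiB = 105,553,116 Mb; 1300.43 items → 1300 complete.

1300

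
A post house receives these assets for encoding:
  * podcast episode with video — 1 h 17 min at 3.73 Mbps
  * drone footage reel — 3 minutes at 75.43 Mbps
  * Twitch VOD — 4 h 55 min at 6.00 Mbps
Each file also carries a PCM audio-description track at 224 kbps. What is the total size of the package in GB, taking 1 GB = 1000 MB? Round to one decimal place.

Audio: 224 kbps = 0.224 Mbps.
podcast episode with video: 3.954 Mbps × 4620 s = 18267.5 Mb
drone footage reel: 75.654 Mbps × 180 s = 13617.7 Mb
Twitch VOD: 6.224 Mbps × 17700 s = 110164.8 Mb
Total: 142050.0 Mb = 17756.2 MB.
= 17.76 GB.

17.8 GB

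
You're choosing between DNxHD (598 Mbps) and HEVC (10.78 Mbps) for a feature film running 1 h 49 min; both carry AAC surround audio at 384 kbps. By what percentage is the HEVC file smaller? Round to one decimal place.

98.1%

1 h 49 min = 109 min = 6540 s
Audio: 384 kbps = 0.384 Mbps.
DNxHD: 598.384 Mbps × 6540 s = 3913431.4 Mb = 455.583 GiB.
HEVC: 11.164 Mbps × 6540 s = 73012.6 Mb = 8.500 GiB.
Reduction: (1 − 8.500/455.583) × 100 = 98.13%.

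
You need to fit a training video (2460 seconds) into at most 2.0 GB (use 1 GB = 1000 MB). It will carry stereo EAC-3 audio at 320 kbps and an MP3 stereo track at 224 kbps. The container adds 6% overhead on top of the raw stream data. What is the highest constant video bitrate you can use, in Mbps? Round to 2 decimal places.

Budget: 2.0 GB = 16000.0 Mb.
Stream payload after overhead: 16000.0 / 1.06 = 15094.3 Mb.
Total bitrate budget: 15094.3 Mb / 2460 s = 6.136 Mbps.
Audio total: 320 + 224 = 544 kbps = 0.544 Mbps.
Video: 6.136 − 0.544 = 5.592 Mbps.

5.59 Mbps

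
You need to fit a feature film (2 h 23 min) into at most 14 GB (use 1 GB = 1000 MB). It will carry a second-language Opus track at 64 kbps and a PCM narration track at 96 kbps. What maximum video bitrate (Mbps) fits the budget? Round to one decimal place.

12.9 Mbps

Budget: 14 GB = 112000.0 Mb.
2 h 23 min = 143 min = 8580 s
Total bitrate budget: 112000.0 Mb / 8580 s = 13.054 Mbps.
Audio total: 64 + 96 = 160 kbps = 0.160 Mbps.
Video: 13.054 − 0.160 = 12.894 Mbps.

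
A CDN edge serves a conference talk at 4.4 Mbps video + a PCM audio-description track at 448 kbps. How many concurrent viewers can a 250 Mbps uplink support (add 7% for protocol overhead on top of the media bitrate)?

48

Audio: 448 kbps = 0.448 Mbps.
Per-viewer media rate: 4.848 Mbps.
On the wire with 7% overhead: 5.187 Mbps.
250 Mbps = 250.0 Mbps; 250.0 / 5.187 = 48.19 → 48 viewers.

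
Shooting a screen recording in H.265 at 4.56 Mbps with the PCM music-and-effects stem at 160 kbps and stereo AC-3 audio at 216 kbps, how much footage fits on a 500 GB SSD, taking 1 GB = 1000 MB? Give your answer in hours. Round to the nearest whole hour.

225 hours

Audio total: 160 + 216 = 376 kbps = 0.376 Mbps.
Total bitrate: 4.56 + 0.376 = 4.936 Mbps.
Capacity: 500 GB = 4,000,000 Mb.
Recording time: 4,000,000 / 4.936 = 810,373 s ≈ 225 hours.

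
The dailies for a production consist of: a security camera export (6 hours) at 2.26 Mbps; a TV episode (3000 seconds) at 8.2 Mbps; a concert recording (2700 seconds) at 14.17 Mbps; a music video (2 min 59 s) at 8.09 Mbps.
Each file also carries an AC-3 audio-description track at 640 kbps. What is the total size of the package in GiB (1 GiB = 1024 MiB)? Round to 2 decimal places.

Audio: 640 kbps = 0.640 Mbps.
security camera export: 2.900 Mbps × 21600 s = 62640.0 Mb
TV episode: 8.840 Mbps × 3000 s = 26520.0 Mb
concert recording: 14.810 Mbps × 2700 s = 39987.0 Mb
music video: 8.730 Mbps × 179 s = 1562.7 Mb
Total: 130709.7 Mb = 16338.7 MB.
= 15.22 GiB.

15.22 GiB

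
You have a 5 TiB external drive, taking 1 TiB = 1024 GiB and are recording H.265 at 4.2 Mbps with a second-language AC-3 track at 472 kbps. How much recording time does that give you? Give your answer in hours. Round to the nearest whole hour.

Audio: 472 kbps = 0.472 Mbps.
Total bitrate: 4.2 + 0.472 = 4.672 Mbps.
Capacity: 5 TiB = 43,980,465 Mb.
Recording time: 43,980,465 / 4.672 = 9,413,627 s ≈ 2,615 hours.

2615 hours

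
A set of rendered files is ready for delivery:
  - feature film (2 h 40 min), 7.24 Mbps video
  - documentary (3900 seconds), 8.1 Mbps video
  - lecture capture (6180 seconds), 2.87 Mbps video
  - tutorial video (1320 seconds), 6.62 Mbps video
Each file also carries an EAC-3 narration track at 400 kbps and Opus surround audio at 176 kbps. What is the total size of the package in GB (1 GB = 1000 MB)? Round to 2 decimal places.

17.46 GB

Audio total: 400 + 176 = 576 kbps = 0.576 Mbps.
feature film: 7.816 Mbps × 9600 s = 75033.6 Mb
documentary: 8.676 Mbps × 3900 s = 33836.4 Mb
lecture capture: 3.446 Mbps × 6180 s = 21296.3 Mb
tutorial video: 7.196 Mbps × 1320 s = 9498.7 Mb
Total: 139665.0 Mb = 17458.1 MB.
= 17.46 GB.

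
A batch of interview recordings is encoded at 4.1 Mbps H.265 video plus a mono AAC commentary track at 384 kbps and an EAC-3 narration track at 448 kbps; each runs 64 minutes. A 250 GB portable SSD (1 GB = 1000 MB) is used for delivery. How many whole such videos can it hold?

64 min = 3840 s
Audio total: 384 + 448 = 832 kbps = 0.832 Mbps.
Total bitrate: 4.932 Mbps.
Per item: 4.932 Mbps × 3840 s = 18,939 Mb = 2,367 MB.
Capacity: 250 GB = 2,000,000 Mb; 105.60 items → 105 complete.

105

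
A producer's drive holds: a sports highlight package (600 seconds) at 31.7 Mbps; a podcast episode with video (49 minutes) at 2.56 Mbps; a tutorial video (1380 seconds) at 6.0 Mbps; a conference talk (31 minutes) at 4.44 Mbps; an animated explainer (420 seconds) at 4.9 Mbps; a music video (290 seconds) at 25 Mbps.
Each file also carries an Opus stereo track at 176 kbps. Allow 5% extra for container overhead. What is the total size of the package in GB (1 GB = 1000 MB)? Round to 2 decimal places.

7.05 GB

Audio: 176 kbps = 0.176 Mbps.
sports highlight package: 31.876 Mbps × 600 s × 1.05 = 20081.9 Mb
podcast episode with video: 2.736 Mbps × 2940 s × 1.05 = 8446.0 Mb
tutorial video: 6.176 Mbps × 1380 s × 1.05 = 8949.0 Mb
conference talk: 4.616 Mbps × 1860 s × 1.05 = 9015.0 Mb
animated explainer: 5.076 Mbps × 420 s × 1.05 = 2238.5 Mb
music video: 25.176 Mbps × 290 s × 1.05 = 7666.1 Mb
Total: 56396.6 Mb = 7049.6 MB.
= 7.050 GB.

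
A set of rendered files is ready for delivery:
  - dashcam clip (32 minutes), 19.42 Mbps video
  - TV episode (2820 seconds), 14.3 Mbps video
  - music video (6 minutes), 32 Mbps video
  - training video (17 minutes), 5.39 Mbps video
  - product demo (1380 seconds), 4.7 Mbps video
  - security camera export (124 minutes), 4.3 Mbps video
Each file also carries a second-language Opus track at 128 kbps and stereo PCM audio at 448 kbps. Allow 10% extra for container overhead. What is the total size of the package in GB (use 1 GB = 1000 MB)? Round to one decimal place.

19.5 GB

Audio total: 128 + 448 = 576 kbps = 0.576 Mbps.
dashcam clip: 19.996 Mbps × 1920 s × 1.10 = 42231.6 Mb
TV episode: 14.876 Mbps × 2820 s × 1.10 = 46145.4 Mb
music video: 32.576 Mbps × 360 s × 1.10 = 12900.1 Mb
training video: 5.966 Mbps × 1020 s × 1.10 = 6693.9 Mb
product demo: 5.276 Mbps × 1380 s × 1.10 = 8009.0 Mb
security camera export: 4.876 Mbps × 7440 s × 1.10 = 39905.2 Mb
Total: 155885.0 Mb = 19485.6 MB.
= 19.49 GB.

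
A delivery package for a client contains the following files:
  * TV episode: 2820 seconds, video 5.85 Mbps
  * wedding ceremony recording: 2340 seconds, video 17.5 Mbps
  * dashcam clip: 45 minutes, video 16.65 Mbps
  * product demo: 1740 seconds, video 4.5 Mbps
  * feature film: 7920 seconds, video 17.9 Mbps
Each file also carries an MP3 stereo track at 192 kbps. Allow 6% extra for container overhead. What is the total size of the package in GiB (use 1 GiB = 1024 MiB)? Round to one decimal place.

Audio: 192 kbps = 0.192 Mbps.
TV episode: 6.042 Mbps × 2820 s × 1.06 = 18060.7 Mb
wedding ceremony recording: 17.692 Mbps × 2340 s × 1.06 = 43883.2 Mb
dashcam clip: 16.842 Mbps × 2700 s × 1.06 = 48201.8 Mb
product demo: 4.692 Mbps × 1740 s × 1.06 = 8653.9 Mb
feature film: 18.092 Mbps × 7920 s × 1.06 = 151886.0 Mb
Total: 270685.7 Mb = 33835.7 MB.
= 31.51 GiB.

31.5 GiB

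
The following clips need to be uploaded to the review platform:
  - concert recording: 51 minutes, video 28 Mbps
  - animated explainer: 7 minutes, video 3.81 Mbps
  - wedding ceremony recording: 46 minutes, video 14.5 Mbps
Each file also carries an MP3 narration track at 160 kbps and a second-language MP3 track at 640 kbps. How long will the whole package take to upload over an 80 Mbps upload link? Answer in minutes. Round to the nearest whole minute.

28 minutes

Audio total: 160 + 640 = 800 kbps = 0.800 Mbps.
concert recording: 28.800 Mbps × 3060 s = 88128.0 Mb
animated explainer: 4.610 Mbps × 420 s = 1936.2 Mb
wedding ceremony recording: 15.300 Mbps × 2760 s = 42228.0 Mb
Total: 132292.2 Mb = 16536.5 MB.
At 80 Mbps: 132292.2 / 80 = 1654 s ≈ 27.6 minutes.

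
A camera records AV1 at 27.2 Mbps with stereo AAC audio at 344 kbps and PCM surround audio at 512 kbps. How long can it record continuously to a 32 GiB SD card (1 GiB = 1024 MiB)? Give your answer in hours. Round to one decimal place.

2.7 hours

Audio total: 344 + 512 = 856 kbps = 0.856 Mbps.
Total bitrate: 27.2 + 0.856 = 28.056 Mbps.
Capacity: 32 GiB = 274,878 Mb.
Recording time: 274,878 / 28.056 = 9,797 s ≈ 2.72 hours.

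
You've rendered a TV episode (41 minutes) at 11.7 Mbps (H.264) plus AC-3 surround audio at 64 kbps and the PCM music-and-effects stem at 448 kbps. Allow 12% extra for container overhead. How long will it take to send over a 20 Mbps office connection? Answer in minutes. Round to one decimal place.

28.0 minutes

41 min = 2460 s
Audio total: 64 + 448 = 512 kbps = 0.512 Mbps.
Total bitrate: 12.212 Mbps.
File: 12.212 Mbps × 2460 s = 30041.5 Mb.
With 12% container overhead: ×1.12. → 33646.5 Mb.
At 20 Mbps: 33646.5 / 20 = 1682.3 s ≈ 28 minutes.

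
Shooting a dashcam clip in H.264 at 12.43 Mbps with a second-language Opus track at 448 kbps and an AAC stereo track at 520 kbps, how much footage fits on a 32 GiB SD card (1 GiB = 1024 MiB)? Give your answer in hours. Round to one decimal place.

Audio total: 448 + 520 = 968 kbps = 0.968 Mbps.
Total bitrate: 12.43 + 0.968 = 13.398 Mbps.
Capacity: 32 GiB = 274,878 Mb.
Recording time: 274,878 / 13.398 = 20,516 s ≈ 5.70 hours.

5.7 hours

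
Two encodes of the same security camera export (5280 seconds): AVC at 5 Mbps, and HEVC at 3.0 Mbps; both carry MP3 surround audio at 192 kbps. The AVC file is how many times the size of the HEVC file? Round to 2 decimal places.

Audio: 192 kbps = 0.192 Mbps.
AVC: 5.192 Mbps × 5280 s = 27413.8 Mb = 3.427 GB.
HEVC: 3.192 Mbps × 5280 s = 16853.8 Mb = 2.107 GB.
Ratio: 3.427 / 2.107 = 1.627.

1.63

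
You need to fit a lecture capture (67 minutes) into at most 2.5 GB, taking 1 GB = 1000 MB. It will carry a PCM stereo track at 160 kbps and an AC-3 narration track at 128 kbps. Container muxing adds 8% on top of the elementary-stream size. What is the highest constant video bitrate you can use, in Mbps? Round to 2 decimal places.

4.32 Mbps

Budget: 2.5 GB = 20000.0 Mb.
Stream payload after overhead: 20000.0 / 1.08 = 18518.5 Mb.
67 min = 4020 s
Total bitrate budget: 18518.5 Mb / 4020 s = 4.607 Mbps.
Audio total: 160 + 128 = 288 kbps = 0.288 Mbps.
Video: 4.607 − 0.288 = 4.319 Mbps.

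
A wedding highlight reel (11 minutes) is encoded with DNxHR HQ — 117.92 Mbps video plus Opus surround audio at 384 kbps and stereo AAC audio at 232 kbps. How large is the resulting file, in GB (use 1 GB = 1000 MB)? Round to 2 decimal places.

11 min = 660 s
Audio total: 384 + 232 = 616 kbps = 0.616 Mbps.
Total bitrate: 117.92 + 0.616 = 118.536 Mbps.
Stream data: 118.536 Mbps × 660 s = 78233.8 Mb.
78,234 Mb ÷ 8 = 9,779 MB → 9.779 GB.

9.78 GB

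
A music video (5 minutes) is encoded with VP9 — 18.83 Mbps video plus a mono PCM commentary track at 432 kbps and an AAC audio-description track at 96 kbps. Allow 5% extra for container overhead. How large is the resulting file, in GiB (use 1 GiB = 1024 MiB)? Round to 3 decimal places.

5 min = 300 s
Audio total: 432 + 96 = 528 kbps = 0.528 Mbps.
Total bitrate: 18.83 + 0.528 = 19.358 Mbps.
Stream data: 19.358 Mbps × 300 s = 5807.4 Mb.
With 5% container overhead: ×1.05.
6,098 Mb = 762,221,250 bytes ÷ 1,073,741,824 = 0.7099 GiB.

0.710 GiB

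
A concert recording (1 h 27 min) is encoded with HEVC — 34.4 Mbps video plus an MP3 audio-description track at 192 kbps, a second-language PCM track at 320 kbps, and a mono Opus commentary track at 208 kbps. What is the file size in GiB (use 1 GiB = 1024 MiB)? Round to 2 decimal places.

21.34 GiB

1 h 27 min = 87 min = 5220 s
Audio total: 192 + 320 + 208 = 720 kbps = 0.720 Mbps.
Total bitrate: 34.4 + 0.720 = 35.120 Mbps.
Stream data: 35.120 Mbps × 5220 s = 183326.4 Mb.
183,326 Mb = 22,915,800,000 bytes ÷ 1,073,741,824 = 21.34 GiB.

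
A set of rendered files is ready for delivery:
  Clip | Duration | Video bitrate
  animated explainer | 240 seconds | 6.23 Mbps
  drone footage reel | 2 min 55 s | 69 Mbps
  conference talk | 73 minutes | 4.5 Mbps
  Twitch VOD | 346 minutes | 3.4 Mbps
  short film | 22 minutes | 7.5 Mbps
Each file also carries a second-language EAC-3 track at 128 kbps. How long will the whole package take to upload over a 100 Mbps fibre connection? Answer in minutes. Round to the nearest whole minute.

Audio: 128 kbps = 0.128 Mbps.
animated explainer: 6.358 Mbps × 240 s = 1525.9 Mb
drone footage reel: 69.128 Mbps × 175 s = 12097.4 Mb
conference talk: 4.628 Mbps × 4380 s = 20270.6 Mb
Twitch VOD: 3.528 Mbps × 20760 s = 73241.3 Mb
short film: 7.628 Mbps × 1320 s = 10069.0 Mb
Total: 117204.2 Mb = 14650.5 MB.
At 100 Mbps: 117204.2 / 100 = 1172 s ≈ 19.5 minutes.

20 minutes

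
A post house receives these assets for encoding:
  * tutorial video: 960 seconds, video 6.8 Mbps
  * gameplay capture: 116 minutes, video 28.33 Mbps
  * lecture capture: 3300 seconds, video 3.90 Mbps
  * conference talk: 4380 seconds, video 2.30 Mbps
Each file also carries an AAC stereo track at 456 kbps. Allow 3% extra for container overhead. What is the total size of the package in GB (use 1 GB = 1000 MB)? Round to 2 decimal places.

Audio: 456 kbps = 0.456 Mbps.
tutorial video: 7.256 Mbps × 960 s × 1.03 = 7174.7 Mb
gameplay capture: 28.786 Mbps × 6960 s × 1.03 = 206361.1 Mb
lecture capture: 4.356 Mbps × 3300 s × 1.03 = 14806.0 Mb
conference talk: 2.756 Mbps × 4380 s × 1.03 = 12433.4 Mb
Total: 240775.3 Mb = 30096.9 MB.
= 30.10 GB.

30.10 GB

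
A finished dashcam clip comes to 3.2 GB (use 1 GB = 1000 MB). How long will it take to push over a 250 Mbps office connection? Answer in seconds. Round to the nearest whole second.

File: 3.2 GB = 25600.0 Mb.
At 250 Mbps: 25600.0 / 250 = 102.4 s ≈ 102 seconds.

102 seconds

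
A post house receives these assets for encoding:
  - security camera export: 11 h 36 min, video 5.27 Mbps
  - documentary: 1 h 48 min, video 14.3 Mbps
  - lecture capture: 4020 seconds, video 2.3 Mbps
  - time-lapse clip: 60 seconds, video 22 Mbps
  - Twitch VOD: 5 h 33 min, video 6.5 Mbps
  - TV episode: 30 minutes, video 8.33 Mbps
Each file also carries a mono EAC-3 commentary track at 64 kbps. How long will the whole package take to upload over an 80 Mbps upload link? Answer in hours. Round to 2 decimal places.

1.64 hours

Audio: 64 kbps = 0.064 Mbps.
security camera export: 5.334 Mbps × 41760 s = 222747.8 Mb
documentary: 14.364 Mbps × 6480 s = 93078.7 Mb
lecture capture: 2.364 Mbps × 4020 s = 9503.3 Mb
time-lapse clip: 22.064 Mbps × 60 s = 1323.8 Mb
Twitch VOD: 6.564 Mbps × 19980 s = 131148.7 Mb
TV episode: 8.394 Mbps × 1800 s = 15109.2 Mb
Total: 472911.6 Mb = 59113.9 MB.
At 80 Mbps: 472911.6 / 80 = 5911 s ≈ 1.64 hours.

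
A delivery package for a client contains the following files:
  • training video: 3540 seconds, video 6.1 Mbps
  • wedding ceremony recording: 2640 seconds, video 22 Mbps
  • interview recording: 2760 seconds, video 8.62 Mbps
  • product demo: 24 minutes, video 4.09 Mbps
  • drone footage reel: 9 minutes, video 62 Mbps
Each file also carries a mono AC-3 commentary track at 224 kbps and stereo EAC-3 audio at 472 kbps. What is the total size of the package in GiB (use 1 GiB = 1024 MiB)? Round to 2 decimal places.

Audio total: 224 + 472 = 696 kbps = 0.696 Mbps.
training video: 6.796 Mbps × 3540 s = 24057.8 Mb
wedding ceremony recording: 22.696 Mbps × 2640 s = 59917.4 Mb
interview recording: 9.316 Mbps × 2760 s = 25712.2 Mb
product demo: 4.786 Mbps × 1440 s = 6891.8 Mb
drone footage reel: 62.696 Mbps × 540 s = 33855.8 Mb
Total: 150435.1 Mb = 18804.4 MB.
= 17.51 GiB.

17.51 GiB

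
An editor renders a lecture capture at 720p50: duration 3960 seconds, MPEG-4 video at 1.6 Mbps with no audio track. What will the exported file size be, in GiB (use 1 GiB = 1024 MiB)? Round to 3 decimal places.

0.738 GiB

Total bitrate: 1.6 Mbps.
Stream data: 1.600 Mbps × 3960 s = 6336.0 Mb.
6,336 Mb = 792,000,000 bytes ÷ 1,073,741,824 = 0.7376 GiB.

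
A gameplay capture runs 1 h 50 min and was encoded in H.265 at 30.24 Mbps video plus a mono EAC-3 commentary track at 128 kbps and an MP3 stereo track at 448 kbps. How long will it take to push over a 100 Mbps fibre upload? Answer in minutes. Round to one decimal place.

1 h 50 min = 110 min = 6600 s
Audio total: 128 + 448 = 576 kbps = 0.576 Mbps.
Total bitrate: 30.816 Mbps.
File: 30.816 Mbps × 6600 s = 203385.6 Mb.
At 100 Mbps: 203385.6 / 100 = 2033.9 s ≈ 33.9 minutes.

33.9 minutes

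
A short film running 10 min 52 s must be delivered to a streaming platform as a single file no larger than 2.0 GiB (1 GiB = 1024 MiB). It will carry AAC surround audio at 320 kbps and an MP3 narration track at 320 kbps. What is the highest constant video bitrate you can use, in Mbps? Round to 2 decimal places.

Budget: 2.0 GiB = 17179.9 Mb.
10 min 52 s = 652 s
Total bitrate budget: 17179.9 Mb / 652 s = 26.349 Mbps.
Audio total: 320 + 320 = 640 kbps = 0.640 Mbps.
Video: 26.349 − 0.640 = 25.709 Mbps.

25.71 Mbps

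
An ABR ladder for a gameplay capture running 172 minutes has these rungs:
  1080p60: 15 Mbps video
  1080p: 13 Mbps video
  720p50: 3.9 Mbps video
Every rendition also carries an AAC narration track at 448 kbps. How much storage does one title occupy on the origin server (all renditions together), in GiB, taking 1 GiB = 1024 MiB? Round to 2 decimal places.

172 min = 10320 s
Audio: 448 kbps = 0.448 Mbps.
Sum of rendition bitrates: (15+0.448) + (13+0.448) + (3.9+0.448) = 33.244 Mbps.
× 10320 s = 343,078 Mb = 42,885 MB = 39.94 GiB.

39.94 GiB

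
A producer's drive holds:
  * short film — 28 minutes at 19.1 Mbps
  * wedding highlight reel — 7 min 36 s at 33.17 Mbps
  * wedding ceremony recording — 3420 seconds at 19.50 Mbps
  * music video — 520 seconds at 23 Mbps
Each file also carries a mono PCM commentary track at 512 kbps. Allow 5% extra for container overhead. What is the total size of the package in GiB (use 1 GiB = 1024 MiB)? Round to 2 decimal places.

Audio: 512 kbps = 0.512 Mbps.
short film: 19.612 Mbps × 1680 s × 1.05 = 34595.6 Mb
wedding highlight reel: 33.682 Mbps × 456 s × 1.05 = 16126.9 Mb
wedding ceremony recording: 20.012 Mbps × 3420 s × 1.05 = 71863.1 Mb
music video: 23.512 Mbps × 520 s × 1.05 = 12837.6 Mb
Total: 135423.2 Mb = 16927.9 MB.
= 15.77 GiB.

15.77 GiB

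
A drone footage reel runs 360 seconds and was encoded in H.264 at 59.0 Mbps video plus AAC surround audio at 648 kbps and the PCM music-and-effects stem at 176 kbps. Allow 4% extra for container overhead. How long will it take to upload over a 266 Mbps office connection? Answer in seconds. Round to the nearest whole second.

Audio total: 648 + 176 = 824 kbps = 0.824 Mbps.
Total bitrate: 59.824 Mbps.
File: 59.824 Mbps × 360 s = 21536.6 Mb.
With 4% container overhead: ×1.04. → 22398.1 Mb.
At 266 Mbps: 22398.1 / 266 = 84.2 s ≈ 84.2 seconds.

84 seconds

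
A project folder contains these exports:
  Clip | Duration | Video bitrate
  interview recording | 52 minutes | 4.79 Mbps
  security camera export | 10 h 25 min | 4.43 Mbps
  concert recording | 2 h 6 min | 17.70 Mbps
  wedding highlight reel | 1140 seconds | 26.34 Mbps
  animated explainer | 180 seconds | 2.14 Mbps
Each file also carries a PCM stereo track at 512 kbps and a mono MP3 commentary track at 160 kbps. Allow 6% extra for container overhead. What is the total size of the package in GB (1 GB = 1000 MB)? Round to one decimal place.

Audio total: 512 + 160 = 672 kbps = 0.672 Mbps.
interview recording: 5.462 Mbps × 3120 s × 1.06 = 18063.9 Mb
security camera export: 5.102 Mbps × 37500 s × 1.06 = 202804.5 Mb
concert recording: 18.372 Mbps × 7560 s × 1.06 = 147225.9 Mb
wedding highlight reel: 27.012 Mbps × 1140 s × 1.06 = 32641.3 Mb
animated explainer: 2.812 Mbps × 180 s × 1.06 = 536.5 Mb
Total: 401272.1 Mb = 50159.0 MB.
= 50.16 GB.

50.2 GB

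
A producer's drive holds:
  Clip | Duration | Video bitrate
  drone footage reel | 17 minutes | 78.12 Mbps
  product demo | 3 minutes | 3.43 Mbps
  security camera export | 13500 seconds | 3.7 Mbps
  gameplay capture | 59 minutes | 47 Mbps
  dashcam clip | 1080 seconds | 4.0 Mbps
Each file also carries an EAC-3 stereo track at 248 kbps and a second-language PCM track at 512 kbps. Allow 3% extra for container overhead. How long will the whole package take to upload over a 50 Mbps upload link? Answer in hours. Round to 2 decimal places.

Audio total: 248 + 512 = 760 kbps = 0.760 Mbps.
drone footage reel: 78.880 Mbps × 1020 s × 1.03 = 82871.3 Mb
product demo: 4.190 Mbps × 180 s × 1.03 = 776.8 Mb
security camera export: 4.460 Mbps × 13500 s × 1.03 = 62016.3 Mb
gameplay capture: 47.760 Mbps × 3540 s × 1.03 = 174142.5 Mb
dashcam clip: 4.760 Mbps × 1080 s × 1.03 = 5295.0 Mb
Total: 325102.0 Mb = 40637.7 MB.
At 50 Mbps: 325102.0 / 50 = 6502 s ≈ 1.81 hours.

1.81 hours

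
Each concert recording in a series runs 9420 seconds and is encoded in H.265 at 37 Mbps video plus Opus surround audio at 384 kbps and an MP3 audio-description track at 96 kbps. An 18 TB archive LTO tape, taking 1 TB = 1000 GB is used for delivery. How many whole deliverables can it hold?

407

Audio total: 384 + 96 = 480 kbps = 0.480 Mbps.
Total bitrate: 37.480 Mbps.
Per item: 37.480 Mbps × 9420 s = 353,062 Mb = 44,133 MB.
Capacity: 18 TB = 144,000,000 Mb; 407.86 items → 407 complete.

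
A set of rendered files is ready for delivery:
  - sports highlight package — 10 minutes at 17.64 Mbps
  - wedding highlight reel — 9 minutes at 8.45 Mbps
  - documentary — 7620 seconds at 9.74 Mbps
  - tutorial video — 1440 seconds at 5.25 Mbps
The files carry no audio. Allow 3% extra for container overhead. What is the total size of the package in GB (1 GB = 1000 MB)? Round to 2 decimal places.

12.48 GB

sports highlight package: 17.640 Mbps × 600 s × 1.03 = 10901.5 Mb
wedding highlight reel: 8.450 Mbps × 540 s × 1.03 = 4699.9 Mb
documentary: 9.740 Mbps × 7620 s × 1.03 = 76445.4 Mb
tutorial video: 5.250 Mbps × 1440 s × 1.03 = 7786.8 Mb
Total: 99833.6 Mb = 12479.2 MB.
= 12.48 GB.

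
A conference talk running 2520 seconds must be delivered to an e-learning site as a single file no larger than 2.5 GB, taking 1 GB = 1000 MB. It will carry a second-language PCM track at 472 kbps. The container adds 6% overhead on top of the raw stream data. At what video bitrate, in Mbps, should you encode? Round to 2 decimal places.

7.02 Mbps

Budget: 2.5 GB = 20000.0 Mb.
Stream payload after overhead: 20000.0 / 1.06 = 18867.9 Mb.
Total bitrate budget: 18867.9 Mb / 2520 s = 7.487 Mbps.
Audio: 472 kbps = 0.472 Mbps.
Video: 7.487 − 0.472 = 7.015 Mbps.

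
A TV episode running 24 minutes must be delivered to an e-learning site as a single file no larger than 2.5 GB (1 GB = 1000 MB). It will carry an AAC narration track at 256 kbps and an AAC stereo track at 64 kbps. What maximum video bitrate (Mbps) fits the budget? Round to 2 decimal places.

Budget: 2.5 GB = 20000.0 Mb.
24 min = 1440 s
Total bitrate budget: 20000.0 Mb / 1440 s = 13.889 Mbps.
Audio total: 256 + 64 = 320 kbps = 0.320 Mbps.
Video: 13.889 − 0.320 = 13.569 Mbps.

13.57 Mbps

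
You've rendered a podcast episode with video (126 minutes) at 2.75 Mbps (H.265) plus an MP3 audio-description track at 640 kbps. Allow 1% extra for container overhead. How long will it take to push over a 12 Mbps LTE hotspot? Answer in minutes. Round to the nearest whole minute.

126 min = 7560 s
Audio: 640 kbps = 0.640 Mbps.
Total bitrate: 3.390 Mbps.
File: 3.390 Mbps × 7560 s = 25628.4 Mb.
With 1% container overhead: ×1.01. → 25884.7 Mb.
At 12 Mbps: 25884.7 / 12 = 2157.1 s ≈ 36 minutes.

36 minutes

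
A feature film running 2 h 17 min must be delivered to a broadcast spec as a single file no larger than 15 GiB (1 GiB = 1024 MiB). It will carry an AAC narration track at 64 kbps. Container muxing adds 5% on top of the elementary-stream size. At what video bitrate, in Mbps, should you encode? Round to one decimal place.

14.9 Mbps

Budget: 15 GiB = 128849.0 Mb.
Stream payload after overhead: 128849.0 / 1.05 = 122713.4 Mb.
2 h 17 min = 137 min = 8220 s
Total bitrate budget: 122713.4 Mb / 8220 s = 14.929 Mbps.
Audio: 64 kbps = 0.064 Mbps.
Video: 14.929 − 0.064 = 14.865 Mbps.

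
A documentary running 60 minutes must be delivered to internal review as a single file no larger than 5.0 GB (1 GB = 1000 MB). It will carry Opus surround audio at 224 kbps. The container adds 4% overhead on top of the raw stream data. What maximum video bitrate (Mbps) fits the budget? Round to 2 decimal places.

Budget: 5.0 GB = 40000.0 Mb.
Stream payload after overhead: 40000.0 / 1.04 = 38461.5 Mb.
60 min = 3600 s
Total bitrate budget: 38461.5 Mb / 3600 s = 10.684 Mbps.
Audio: 224 kbps = 0.224 Mbps.
Video: 10.684 − 0.224 = 10.460 Mbps.

10.46 Mbps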